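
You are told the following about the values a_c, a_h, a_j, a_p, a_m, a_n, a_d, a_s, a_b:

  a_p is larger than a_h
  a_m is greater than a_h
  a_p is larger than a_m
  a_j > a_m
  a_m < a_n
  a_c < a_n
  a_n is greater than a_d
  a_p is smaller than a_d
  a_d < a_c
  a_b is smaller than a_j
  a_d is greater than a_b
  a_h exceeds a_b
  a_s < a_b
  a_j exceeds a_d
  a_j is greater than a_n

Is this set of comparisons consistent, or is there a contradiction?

consistent

The single ordering a_s < a_b < a_h < a_m < a_p < a_d < a_c < a_n < a_j satisfies every listed relation, so no contradiction arises.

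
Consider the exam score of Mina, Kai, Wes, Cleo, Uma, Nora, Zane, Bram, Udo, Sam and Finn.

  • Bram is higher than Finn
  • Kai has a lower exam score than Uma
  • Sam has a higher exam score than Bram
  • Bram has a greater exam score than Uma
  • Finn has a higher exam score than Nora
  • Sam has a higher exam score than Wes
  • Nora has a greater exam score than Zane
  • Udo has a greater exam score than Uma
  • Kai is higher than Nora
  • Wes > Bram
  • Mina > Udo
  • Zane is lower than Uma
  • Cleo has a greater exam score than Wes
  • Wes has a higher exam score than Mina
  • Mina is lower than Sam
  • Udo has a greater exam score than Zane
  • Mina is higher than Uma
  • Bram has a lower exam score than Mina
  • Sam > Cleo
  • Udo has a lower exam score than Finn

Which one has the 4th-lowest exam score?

Uma

The consecutive relations fix a unique order: Zane < Nora < Kai < Uma < Udo < Finn < Bram < Mina < Wes < Cleo < Sam.
The 4th smallest is Uma.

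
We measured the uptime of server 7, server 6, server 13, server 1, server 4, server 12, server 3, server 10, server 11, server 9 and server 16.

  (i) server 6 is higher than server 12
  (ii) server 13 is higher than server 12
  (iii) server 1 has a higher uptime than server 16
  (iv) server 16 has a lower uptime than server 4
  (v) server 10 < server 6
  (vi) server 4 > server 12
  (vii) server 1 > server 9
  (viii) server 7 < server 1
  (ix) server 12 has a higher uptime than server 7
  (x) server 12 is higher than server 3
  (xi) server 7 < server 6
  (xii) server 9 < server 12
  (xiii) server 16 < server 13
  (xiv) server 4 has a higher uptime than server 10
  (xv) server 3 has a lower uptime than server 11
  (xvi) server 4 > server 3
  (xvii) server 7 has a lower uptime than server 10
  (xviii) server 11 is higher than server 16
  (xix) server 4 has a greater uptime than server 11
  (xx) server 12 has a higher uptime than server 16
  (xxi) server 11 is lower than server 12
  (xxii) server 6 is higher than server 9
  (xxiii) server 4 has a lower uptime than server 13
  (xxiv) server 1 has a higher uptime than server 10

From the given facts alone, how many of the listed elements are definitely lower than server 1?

4

Directly below server 1: server 7, server 16, server 9, server 10.
Nothing else is reachable below server 1; 4 in all.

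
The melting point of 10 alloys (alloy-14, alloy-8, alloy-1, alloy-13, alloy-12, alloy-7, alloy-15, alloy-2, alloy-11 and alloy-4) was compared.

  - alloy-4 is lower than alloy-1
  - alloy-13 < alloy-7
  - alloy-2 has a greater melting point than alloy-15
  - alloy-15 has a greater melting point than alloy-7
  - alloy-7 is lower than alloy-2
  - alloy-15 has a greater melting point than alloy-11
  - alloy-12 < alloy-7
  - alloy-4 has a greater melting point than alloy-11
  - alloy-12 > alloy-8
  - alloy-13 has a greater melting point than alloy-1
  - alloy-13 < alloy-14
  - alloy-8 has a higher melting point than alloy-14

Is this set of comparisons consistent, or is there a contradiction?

consistent

The single ordering alloy-11 < alloy-4 < alloy-1 < alloy-13 < alloy-14 < alloy-8 < alloy-12 < alloy-7 < alloy-15 < alloy-2 satisfies every listed relation, so no contradiction arises.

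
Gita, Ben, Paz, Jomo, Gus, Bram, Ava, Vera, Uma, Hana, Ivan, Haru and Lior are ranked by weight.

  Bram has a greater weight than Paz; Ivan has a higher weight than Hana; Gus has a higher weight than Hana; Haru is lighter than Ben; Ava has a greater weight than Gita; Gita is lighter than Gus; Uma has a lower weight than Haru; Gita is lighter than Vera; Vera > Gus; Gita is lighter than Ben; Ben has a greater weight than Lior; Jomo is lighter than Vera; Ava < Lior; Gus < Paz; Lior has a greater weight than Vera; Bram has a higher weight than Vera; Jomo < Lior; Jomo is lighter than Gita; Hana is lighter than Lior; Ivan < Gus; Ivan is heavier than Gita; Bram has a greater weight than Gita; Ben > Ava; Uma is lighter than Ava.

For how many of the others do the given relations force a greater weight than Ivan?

6

Directly above Ivan: Gus.
One step further: Vera, Paz (3 so far).
One step further: Lior, Bram (5 so far).
One step further: Ben (6 so far).
Nothing else is reachable above Ivan; 6 in all.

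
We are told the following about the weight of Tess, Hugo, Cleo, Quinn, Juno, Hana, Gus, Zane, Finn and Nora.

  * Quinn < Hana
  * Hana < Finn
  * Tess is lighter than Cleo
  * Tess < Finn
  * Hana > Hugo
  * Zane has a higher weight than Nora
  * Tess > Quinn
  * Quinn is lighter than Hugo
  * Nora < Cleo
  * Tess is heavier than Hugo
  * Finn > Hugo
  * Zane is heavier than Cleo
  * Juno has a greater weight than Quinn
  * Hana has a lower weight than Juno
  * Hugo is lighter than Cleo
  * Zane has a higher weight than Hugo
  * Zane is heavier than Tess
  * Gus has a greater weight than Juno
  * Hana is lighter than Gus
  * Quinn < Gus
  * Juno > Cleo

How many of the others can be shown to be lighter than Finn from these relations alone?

Directly below Finn: Hugo, Tess, Hana.
One step further: Quinn (4 so far).
Nothing else is reachable below Finn; 4 in all.

4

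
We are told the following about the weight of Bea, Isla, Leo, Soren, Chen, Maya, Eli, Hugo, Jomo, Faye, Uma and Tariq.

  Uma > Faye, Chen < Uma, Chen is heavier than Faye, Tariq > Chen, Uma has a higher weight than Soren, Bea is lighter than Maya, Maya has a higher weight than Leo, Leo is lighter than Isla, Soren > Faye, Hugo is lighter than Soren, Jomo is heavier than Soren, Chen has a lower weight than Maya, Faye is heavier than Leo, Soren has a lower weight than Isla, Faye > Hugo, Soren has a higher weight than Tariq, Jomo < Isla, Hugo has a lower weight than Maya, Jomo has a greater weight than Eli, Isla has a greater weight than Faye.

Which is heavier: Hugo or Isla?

Isla

The relevant relations are Hugo < Faye; Faye < Chen; Chen < Tariq; Tariq < Soren; Soren < Jomo; Jomo < Isla.
Chaining these gives Hugo < Faye < Chen < Tariq < Soren < Jomo < Isla.
So Hugo < Isla; Isla is the heavier of the two.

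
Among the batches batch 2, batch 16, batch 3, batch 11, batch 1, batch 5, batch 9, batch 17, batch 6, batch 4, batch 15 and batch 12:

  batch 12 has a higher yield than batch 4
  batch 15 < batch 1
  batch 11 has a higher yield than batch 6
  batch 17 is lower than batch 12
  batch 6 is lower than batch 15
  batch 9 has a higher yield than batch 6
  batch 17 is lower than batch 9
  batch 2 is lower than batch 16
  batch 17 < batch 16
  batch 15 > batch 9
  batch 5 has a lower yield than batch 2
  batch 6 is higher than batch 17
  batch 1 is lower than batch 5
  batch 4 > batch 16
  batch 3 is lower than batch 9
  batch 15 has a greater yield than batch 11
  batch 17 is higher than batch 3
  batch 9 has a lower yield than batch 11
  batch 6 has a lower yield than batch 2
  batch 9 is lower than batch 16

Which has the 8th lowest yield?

batch 5

The consecutive relations fix a unique order: batch 3 < batch 17 < batch 6 < batch 9 < batch 11 < batch 15 < batch 1 < batch 5 < batch 2 < batch 16 < batch 4 < batch 12.
The 8th smallest is batch 5.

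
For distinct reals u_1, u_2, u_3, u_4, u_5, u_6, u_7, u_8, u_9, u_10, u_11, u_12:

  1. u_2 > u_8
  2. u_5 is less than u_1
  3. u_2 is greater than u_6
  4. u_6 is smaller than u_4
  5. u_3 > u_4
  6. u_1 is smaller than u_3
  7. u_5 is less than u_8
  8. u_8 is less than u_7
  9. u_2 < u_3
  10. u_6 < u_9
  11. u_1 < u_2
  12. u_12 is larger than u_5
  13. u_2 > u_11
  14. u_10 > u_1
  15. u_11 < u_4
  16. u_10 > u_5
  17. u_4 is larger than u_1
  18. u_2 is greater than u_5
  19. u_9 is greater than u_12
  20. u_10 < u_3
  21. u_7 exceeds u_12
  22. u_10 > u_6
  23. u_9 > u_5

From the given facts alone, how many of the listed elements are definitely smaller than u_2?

5

The elements the relations force below u_2 are u_5, u_11, u_6, u_8, u_1 — no chain reaches any other.
That is 5.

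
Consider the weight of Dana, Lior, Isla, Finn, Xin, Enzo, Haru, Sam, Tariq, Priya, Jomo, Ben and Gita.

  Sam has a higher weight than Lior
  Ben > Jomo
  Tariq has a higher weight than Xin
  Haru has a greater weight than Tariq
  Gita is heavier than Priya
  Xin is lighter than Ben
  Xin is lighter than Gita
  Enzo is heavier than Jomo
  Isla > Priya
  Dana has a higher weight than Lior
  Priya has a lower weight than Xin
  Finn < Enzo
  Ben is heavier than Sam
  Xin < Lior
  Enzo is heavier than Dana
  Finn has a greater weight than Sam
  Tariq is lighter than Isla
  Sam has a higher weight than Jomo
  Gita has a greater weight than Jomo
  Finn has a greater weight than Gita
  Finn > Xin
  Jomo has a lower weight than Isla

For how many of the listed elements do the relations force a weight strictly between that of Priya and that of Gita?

Chaining upward from Priya reaches: Xin, Tariq, Lior, Sam, Dana, Finn, Haru, Ben, Enzo, Isla.
Chaining downward from Gita reaches: Jomo, Xin.
Strictly between Priya and Gita are those in both lists: Xin — 1 element.

1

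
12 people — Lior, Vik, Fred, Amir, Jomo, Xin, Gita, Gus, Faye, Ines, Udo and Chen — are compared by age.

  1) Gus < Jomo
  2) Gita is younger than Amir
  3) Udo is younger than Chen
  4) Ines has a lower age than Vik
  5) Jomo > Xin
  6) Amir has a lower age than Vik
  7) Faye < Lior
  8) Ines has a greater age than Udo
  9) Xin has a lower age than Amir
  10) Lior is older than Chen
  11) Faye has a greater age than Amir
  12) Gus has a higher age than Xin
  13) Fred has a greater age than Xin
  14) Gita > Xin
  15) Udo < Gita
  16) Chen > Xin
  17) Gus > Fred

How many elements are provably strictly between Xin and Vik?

2

Chaining upward from Xin reaches: Gita, Fred, Amir, Gus, Jomo, Chen, Faye, Lior.
Chaining downward from Vik reaches: Udo, Gita, Amir, Ines.
Strictly between Xin and Vik are those in both lists: Gita, Amir — 2 elements.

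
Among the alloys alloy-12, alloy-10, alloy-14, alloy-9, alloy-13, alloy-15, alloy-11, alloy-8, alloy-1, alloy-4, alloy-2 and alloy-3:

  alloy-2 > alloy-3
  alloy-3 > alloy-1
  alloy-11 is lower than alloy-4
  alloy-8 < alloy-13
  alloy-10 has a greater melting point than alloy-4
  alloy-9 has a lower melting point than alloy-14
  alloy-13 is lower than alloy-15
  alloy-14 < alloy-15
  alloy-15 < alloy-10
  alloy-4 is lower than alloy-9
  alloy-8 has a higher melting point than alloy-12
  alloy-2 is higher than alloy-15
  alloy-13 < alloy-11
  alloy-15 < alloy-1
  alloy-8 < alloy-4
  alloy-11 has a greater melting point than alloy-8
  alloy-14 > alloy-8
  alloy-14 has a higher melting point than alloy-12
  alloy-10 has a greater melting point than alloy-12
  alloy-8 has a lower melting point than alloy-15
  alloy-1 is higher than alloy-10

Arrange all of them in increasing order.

alloy-12 < alloy-8 < alloy-13 < alloy-11 < alloy-4 < alloy-9 < alloy-14 < alloy-15 < alloy-10 < alloy-1 < alloy-3 < alloy-2

The consecutive links are each given: alloy-12 < alloy-8; alloy-8 < alloy-13; alloy-13 < alloy-11; alloy-11 < alloy-4; alloy-4 < alloy-9; alloy-9 < alloy-14; alloy-14 < alloy-15; alloy-15 < alloy-10; alloy-10 < alloy-1; alloy-1 < alloy-3; alloy-3 < alloy-2.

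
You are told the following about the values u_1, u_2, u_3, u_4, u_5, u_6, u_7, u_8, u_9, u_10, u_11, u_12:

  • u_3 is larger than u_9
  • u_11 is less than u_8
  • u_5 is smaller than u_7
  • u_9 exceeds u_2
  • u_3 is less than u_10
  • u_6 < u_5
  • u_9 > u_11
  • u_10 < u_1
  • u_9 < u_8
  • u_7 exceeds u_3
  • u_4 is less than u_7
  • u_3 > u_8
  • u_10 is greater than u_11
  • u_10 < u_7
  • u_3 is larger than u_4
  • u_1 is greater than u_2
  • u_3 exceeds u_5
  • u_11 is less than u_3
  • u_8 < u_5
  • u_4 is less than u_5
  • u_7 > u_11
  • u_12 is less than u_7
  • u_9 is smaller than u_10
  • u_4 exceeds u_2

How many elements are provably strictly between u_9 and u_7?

Chaining upward from u_9 reaches: u_8, u_5, u_3, u_10, u_1.
Chaining downward from u_7 reaches: u_11, u_2, u_8, u_6, u_12, u_4, u_5, u_3, u_10.
Strictly between u_9 and u_7 are those in both lists: u_8, u_5, u_3, u_10 — 4 elements.

4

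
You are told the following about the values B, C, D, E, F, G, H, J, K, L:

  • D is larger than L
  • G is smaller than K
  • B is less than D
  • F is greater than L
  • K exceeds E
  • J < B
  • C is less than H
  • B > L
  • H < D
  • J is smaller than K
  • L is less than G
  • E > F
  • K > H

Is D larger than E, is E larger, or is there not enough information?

undetermined

Following every chain through E: above E we get K; below E we get L, F.
D is not reached, and no chain runs the other way from D to E.
So the given relations leave the order of E and D undetermined.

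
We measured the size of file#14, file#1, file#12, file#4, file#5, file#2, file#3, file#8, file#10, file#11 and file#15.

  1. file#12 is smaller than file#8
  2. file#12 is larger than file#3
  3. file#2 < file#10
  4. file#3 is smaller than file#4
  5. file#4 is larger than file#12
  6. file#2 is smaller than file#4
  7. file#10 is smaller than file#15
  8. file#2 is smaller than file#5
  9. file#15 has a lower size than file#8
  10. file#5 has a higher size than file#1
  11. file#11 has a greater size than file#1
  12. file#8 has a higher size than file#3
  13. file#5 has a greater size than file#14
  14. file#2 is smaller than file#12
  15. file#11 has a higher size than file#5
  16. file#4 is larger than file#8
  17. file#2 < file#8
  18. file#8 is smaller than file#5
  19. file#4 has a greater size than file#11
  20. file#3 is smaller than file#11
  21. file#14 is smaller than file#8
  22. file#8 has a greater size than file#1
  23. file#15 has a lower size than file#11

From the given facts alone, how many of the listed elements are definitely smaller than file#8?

7

The elements the relations force below file#8 are file#3, file#14, file#2, file#1, file#10, file#12, file#15 — no chain reaches any other.
That is 7.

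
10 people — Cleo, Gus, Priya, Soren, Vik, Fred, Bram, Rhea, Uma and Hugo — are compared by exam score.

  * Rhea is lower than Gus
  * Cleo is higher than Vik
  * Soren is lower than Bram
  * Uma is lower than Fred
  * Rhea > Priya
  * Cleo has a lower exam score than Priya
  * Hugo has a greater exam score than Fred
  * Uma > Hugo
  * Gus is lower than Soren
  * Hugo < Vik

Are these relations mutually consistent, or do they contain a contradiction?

inconsistent

We have Hugo < Uma stated directly, yet also Uma < Fred < Hugo by chaining the others — so Uma < Hugo. Contradiction.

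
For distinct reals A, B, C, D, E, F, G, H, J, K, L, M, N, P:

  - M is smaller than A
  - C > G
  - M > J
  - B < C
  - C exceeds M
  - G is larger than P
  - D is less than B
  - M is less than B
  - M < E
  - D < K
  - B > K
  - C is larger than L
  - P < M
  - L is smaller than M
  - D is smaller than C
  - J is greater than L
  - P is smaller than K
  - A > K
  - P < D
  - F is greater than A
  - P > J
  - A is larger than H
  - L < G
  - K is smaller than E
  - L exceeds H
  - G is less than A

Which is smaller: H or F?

H

Link the given pairs in sequence: H < L; L < J; J < P; P < D; D < K; K < A; A < F.
Chaining these gives H < L < J < P < D < K < A < F.
So H < F; H is the smaller of the two.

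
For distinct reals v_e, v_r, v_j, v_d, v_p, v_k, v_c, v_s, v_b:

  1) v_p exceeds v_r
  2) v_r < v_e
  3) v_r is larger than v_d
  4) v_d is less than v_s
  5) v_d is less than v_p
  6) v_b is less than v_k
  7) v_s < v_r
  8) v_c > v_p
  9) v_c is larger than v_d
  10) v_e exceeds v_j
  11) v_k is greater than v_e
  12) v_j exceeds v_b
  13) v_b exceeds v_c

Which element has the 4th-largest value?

v_b

The consecutive relations fix a unique order: v_d < v_s < v_r < v_p < v_c < v_b < v_j < v_e < v_k.
The 4th largest is v_b.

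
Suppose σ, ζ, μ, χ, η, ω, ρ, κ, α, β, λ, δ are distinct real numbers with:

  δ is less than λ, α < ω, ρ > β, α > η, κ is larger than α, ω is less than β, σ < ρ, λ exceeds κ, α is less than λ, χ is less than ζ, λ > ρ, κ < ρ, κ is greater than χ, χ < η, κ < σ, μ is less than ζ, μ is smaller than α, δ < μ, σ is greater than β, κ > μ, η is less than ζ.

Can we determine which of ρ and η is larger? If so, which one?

The relevant relations are η < α; α < ω; ω < β; β < σ; σ < ρ.
Together: η < α < ω < β < σ < ρ.
So ρ is larger.

ρ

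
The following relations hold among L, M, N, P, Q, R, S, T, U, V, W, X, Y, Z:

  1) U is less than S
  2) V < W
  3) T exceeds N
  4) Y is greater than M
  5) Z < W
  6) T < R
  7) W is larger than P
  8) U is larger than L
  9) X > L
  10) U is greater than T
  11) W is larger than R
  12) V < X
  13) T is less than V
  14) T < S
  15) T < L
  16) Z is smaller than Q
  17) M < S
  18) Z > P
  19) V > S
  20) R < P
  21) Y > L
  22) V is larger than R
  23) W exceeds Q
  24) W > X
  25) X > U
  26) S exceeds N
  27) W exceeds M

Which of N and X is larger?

Following the relations from N: N < T < L < U < S < V < X.
So N < X; X is the larger of the two.

X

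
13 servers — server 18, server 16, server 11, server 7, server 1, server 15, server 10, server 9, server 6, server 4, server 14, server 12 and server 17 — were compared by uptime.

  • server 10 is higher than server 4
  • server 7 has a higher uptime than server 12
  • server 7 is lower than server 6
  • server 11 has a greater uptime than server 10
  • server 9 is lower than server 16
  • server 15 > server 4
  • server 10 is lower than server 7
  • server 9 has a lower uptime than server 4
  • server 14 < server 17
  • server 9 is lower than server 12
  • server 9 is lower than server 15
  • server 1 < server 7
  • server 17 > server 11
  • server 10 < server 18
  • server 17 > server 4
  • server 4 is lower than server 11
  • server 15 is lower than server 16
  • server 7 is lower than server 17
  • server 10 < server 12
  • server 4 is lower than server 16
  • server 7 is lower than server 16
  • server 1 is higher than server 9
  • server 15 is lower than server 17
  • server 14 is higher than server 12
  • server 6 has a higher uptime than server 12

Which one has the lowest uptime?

server 9

server 4 is not least since server 9 < server 4; server 10 is not least since server 4 < server 10; server 11 is not least since server 4 < server 11; server 12 is not least since server 10 < server 12; server 1 is not least since server 9 < server 1; server 7 is not least since server 12 < server 7; server 14 is not least since server 12 < server 14; server 18 is not least since server 10 < server 18; server 15 is not least since server 4 < server 15; server 16 is not least since server 15 < server 16; server 6 is not least since server 7 < server 6; server 17 is not least since server 7 < server 17.
Only server 9 has nothing below it, so server 9 is the lowest uptime.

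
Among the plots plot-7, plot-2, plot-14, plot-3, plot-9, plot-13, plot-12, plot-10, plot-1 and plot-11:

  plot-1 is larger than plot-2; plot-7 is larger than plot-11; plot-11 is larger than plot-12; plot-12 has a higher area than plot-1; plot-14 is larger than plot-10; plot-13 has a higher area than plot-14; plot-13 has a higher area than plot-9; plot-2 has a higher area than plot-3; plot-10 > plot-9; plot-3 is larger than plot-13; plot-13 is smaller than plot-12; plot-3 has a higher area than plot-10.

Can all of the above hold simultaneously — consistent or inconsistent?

consistent

The single ordering plot-9 < plot-10 < plot-14 < plot-13 < plot-3 < plot-2 < plot-1 < plot-12 < plot-11 < plot-7 satisfies every listed relation, so no contradiction arises.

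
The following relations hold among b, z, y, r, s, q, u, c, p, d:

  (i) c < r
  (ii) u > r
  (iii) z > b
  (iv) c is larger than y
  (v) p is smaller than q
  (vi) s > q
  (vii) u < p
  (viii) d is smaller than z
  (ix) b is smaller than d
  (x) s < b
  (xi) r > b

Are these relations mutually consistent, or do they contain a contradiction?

We have b < r stated directly, yet also r < u < p < q < s < b by chaining the others — so r < b. Contradiction.

inconsistent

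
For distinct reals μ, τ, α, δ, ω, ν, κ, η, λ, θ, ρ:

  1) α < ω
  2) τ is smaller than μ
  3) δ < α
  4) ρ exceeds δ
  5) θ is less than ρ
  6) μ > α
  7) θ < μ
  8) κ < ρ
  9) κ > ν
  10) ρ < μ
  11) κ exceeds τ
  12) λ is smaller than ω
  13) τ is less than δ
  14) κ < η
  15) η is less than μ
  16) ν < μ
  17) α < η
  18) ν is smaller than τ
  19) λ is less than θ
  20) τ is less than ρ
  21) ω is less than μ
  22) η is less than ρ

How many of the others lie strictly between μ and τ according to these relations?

6

The relations place τ below μ. An element lies strictly between them when it is forced above τ and also forced below μ.
Above τ: {δ, κ, α, ω, η, ρ}. Below μ: {ν, λ, δ, θ, κ, α, ω, η, ρ}.
Intersection: {δ, κ, α, ω, η, ρ} — 6.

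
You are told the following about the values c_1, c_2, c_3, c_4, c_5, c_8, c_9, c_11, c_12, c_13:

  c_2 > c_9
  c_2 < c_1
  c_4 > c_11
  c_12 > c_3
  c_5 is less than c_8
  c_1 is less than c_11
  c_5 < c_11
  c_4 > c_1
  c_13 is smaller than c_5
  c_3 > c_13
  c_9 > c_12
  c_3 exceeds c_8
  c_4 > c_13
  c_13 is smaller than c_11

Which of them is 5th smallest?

Piecing the relations together gives one ordering: c_13 < c_5 < c_8 < c_3 < c_12 < c_9 < c_2 < c_1 < c_11 < c_4.
The 5th smallest is c_12.

c_12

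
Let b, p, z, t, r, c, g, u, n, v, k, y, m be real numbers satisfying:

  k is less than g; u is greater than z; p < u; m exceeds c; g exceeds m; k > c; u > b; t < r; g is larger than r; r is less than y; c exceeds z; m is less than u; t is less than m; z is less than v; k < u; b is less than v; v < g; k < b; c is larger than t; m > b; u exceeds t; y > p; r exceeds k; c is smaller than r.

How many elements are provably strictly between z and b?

Chaining upward from z reaches: c, k, r, v, m, g, y, u.
Chaining downward from b reaches: t, c, k.
Strictly between z and b are those in both lists: c, k — 2 elements.

2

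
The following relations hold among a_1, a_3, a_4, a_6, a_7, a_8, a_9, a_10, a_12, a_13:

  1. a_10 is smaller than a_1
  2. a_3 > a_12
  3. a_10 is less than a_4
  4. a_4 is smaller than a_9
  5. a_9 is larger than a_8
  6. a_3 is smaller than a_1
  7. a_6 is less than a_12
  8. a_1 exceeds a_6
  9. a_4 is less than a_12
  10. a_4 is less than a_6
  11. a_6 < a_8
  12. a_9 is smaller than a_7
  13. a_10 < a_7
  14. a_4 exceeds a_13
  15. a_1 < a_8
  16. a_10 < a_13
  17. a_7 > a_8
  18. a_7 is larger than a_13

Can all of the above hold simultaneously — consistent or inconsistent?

Every relation is compatible with a_10 < a_13 < a_4 < a_6 < a_12 < a_3 < a_1 < a_8 < a_9 < a_7; the set is consistent.

consistent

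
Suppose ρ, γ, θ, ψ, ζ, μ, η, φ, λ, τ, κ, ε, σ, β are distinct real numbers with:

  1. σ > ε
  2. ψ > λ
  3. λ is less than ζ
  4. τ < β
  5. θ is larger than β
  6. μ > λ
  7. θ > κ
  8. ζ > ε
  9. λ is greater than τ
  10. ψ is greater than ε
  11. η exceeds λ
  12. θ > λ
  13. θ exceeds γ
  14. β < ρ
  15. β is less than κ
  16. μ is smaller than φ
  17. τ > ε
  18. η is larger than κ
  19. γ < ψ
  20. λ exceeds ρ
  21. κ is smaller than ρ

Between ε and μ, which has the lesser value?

ε < τ and τ < β give ε < β.
Then β < κ extends the chain to κ.
With κ < ρ: ε < τ < β < κ < ρ.
With ρ < λ: ε < τ < β < κ < ρ < λ.
Then λ < μ extends the chain to μ.
So ε < μ; ε is the smaller of the two.

ε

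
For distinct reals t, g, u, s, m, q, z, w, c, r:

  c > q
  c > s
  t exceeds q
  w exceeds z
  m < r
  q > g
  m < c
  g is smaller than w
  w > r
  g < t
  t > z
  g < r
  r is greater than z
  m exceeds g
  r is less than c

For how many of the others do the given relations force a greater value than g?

From g the given relations immediately reach q, m, r, w, t.
From those, c — 6 in total.
Nothing else is reachable above g; 6 in all.

6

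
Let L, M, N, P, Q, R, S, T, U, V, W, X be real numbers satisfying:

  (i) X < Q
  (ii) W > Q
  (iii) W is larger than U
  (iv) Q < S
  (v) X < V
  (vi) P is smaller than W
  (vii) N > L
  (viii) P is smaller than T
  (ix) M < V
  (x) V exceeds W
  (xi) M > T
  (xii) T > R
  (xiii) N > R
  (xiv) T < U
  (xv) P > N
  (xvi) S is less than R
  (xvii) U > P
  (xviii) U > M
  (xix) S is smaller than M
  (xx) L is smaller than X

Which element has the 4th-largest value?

M

The consecutive relations fix a unique order: L < X < Q < S < R < N < P < T < M < U < W < V.
The 4th largest is M.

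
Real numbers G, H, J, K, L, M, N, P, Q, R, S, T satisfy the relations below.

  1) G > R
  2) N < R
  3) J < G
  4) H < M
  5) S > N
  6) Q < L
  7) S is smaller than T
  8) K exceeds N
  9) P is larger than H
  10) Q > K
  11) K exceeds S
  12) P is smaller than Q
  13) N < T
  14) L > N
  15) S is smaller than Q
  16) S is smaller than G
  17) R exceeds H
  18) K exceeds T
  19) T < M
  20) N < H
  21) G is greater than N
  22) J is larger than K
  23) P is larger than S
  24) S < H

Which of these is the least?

N

S is not least since N < S; H is not least since N < H; T is not least since S < T; R is not least since H < R; K is not least since N < K; P is not least since S < P; J is not least since K < J; Q is not least since P < Q; M is not least since T < M; G is not least since J < G; L is not least since N < L.
Only N has nothing below it, so N is the least.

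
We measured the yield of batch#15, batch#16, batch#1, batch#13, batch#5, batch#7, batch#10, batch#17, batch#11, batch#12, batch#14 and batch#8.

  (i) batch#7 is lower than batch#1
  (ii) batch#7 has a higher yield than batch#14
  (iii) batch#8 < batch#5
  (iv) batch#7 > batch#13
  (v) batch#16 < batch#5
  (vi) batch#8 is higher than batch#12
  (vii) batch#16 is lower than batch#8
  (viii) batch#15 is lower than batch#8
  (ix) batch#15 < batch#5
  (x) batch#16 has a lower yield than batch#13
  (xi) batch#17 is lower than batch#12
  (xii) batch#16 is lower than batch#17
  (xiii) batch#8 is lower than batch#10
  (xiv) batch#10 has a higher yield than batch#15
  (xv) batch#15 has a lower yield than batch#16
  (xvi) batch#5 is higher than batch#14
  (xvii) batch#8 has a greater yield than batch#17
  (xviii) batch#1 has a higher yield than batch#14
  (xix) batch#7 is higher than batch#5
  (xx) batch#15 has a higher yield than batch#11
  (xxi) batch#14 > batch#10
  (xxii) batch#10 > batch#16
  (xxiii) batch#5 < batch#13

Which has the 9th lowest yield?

The consecutive relations fix a unique order: batch#11 < batch#15 < batch#16 < batch#17 < batch#12 < batch#8 < batch#10 < batch#14 < batch#5 < batch#13 < batch#7 < batch#1.
The 9th smallest is batch#5.

batch#5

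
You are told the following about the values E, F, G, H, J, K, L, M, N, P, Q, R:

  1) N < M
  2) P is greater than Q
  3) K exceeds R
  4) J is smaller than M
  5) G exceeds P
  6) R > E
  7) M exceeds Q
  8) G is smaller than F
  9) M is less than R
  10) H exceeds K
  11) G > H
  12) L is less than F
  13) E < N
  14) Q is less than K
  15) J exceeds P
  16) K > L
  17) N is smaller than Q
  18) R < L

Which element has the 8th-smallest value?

L

Chaining the given pairs: E < N < Q < P < J < M < R < L < K < H < G < F.
Counting 8 from the smallest end gives L.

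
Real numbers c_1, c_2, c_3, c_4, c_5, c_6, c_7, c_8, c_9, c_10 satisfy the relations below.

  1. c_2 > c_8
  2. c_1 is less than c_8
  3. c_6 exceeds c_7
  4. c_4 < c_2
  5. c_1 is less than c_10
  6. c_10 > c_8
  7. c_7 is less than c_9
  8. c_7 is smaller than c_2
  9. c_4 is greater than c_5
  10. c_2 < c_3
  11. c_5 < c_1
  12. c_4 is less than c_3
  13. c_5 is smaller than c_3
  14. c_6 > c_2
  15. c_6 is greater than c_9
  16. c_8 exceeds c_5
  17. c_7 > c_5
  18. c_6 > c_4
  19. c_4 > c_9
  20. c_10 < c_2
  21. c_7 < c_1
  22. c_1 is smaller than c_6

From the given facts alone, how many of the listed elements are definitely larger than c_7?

8

The elements the relations force above c_7 are c_9, c_1, c_8, c_4, c_10, c_2, c_6, c_3 — no chain reaches any other.
That is 8.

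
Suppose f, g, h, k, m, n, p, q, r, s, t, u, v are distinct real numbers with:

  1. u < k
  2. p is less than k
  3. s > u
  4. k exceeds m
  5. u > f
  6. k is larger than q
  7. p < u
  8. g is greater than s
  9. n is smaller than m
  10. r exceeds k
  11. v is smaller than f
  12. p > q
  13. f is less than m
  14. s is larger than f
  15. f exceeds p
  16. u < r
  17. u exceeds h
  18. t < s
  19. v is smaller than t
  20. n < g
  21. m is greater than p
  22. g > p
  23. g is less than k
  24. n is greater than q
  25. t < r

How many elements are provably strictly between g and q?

5

The relations place q below g. An element lies strictly between them when it is forced above q and also forced below g.
Above q: {p, f, n, u, s, m, k, r}. Below g: {v, h, p, f, t, n, u, s}.
Intersection: {p, f, n, u, s} — 5.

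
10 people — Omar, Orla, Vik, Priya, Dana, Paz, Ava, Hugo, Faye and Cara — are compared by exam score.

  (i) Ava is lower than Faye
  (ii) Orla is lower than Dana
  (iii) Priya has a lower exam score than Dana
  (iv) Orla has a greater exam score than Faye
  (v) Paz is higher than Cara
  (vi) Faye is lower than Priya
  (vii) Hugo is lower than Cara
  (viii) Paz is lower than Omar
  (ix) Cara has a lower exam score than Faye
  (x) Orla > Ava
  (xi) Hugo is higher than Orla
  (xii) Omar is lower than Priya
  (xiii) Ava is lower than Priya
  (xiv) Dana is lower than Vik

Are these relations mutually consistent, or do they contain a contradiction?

Chaining the given relations yields Faye < Orla < Hugo < Cara, so Faye < Cara. But one relation states Cara < Faye. These cannot both hold.

inconsistent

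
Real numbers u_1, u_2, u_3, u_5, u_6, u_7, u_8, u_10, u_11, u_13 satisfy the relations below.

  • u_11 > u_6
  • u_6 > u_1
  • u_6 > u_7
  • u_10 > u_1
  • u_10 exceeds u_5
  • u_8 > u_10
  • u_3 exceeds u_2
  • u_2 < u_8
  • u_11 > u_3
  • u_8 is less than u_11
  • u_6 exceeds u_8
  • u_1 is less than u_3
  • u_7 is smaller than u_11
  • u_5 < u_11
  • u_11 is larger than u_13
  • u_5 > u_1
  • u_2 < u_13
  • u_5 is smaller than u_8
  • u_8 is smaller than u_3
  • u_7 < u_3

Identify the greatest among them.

Chaining downward from u_11: directly below it, u_5, u_13, u_7, u_8, u_6, u_3; then u_1, u_2, u_10.
That covers every other element, and nothing is given above u_11, so u_11 is the greatest.

u_11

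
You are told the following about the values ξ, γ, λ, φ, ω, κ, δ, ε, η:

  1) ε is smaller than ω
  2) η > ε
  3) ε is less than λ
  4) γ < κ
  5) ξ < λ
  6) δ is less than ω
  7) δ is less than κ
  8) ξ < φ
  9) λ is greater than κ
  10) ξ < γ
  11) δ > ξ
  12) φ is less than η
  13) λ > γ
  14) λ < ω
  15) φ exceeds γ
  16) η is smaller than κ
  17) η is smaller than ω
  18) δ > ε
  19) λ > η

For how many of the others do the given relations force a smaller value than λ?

The elements the relations force below λ are ξ, γ, ε, δ, φ, η, κ — no chain reaches any other.
That is 7.

7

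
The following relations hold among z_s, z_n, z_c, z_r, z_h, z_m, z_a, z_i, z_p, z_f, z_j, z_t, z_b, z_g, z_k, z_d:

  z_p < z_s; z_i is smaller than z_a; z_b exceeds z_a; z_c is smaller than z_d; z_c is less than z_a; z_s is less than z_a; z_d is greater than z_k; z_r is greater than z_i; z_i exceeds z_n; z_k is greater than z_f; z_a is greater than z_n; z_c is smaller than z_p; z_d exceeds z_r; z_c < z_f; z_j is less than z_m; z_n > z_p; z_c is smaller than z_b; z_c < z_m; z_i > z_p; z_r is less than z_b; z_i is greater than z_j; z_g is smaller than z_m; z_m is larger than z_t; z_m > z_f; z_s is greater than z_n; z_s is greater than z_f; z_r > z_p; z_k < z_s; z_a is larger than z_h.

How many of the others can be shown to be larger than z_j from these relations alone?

6

The elements the relations force above z_j are z_i, z_m, z_r, z_a, z_b, z_d — no chain reaches any other.
That is 6.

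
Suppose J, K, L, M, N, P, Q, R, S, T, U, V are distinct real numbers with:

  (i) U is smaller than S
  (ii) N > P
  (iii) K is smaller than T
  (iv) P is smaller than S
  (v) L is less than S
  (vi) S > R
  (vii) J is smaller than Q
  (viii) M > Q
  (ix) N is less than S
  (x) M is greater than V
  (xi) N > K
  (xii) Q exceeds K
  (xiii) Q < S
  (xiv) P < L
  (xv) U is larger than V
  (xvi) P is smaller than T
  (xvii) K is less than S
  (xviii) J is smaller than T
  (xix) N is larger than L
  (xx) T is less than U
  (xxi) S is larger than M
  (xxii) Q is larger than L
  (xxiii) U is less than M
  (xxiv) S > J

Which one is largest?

P is not greatest since P < T; L is not greatest since L < N; J is not greatest since J < T; R is not greatest since R < S; K is not greatest since K < N; T is not greatest since T < U; V is not greatest since V < U; U is not greatest since U < M; Q is not greatest since Q < S; N is not greatest since N < S; M is not greatest since M < S.
Only S has nothing above it, so S is the largest.

S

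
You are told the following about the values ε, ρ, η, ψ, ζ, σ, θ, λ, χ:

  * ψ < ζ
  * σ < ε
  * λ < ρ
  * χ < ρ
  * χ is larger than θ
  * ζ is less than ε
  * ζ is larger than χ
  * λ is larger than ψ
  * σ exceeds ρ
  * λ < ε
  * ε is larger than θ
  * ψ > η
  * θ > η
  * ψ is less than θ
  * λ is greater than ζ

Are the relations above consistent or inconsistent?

Every relation is compatible with η < ψ < θ < χ < ζ < λ < ρ < σ < ε; the set is consistent.

consistent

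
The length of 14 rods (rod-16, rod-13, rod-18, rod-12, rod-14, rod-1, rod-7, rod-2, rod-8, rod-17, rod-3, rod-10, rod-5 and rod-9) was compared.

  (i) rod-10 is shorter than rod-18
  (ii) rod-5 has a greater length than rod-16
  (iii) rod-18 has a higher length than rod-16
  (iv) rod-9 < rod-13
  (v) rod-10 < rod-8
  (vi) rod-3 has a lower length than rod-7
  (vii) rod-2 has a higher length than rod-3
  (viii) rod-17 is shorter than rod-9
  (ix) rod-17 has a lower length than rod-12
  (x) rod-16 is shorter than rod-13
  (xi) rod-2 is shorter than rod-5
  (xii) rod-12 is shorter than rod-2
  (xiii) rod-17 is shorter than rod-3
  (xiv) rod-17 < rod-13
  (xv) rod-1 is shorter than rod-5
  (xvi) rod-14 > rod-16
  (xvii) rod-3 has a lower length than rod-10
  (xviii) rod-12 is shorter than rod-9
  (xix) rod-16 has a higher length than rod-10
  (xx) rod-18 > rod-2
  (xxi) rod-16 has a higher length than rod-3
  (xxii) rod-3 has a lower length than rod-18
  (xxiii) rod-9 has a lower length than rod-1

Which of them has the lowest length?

rod-17

Chaining upward from rod-17: directly above it, rod-12, rod-3, rod-9, rod-13; then rod-2, rod-10, rod-16, rod-1, rod-7, rod-18; then rod-5, rod-14, rod-8.
That covers every other element, and nothing is given below rod-17, so rod-17 is the lowest length.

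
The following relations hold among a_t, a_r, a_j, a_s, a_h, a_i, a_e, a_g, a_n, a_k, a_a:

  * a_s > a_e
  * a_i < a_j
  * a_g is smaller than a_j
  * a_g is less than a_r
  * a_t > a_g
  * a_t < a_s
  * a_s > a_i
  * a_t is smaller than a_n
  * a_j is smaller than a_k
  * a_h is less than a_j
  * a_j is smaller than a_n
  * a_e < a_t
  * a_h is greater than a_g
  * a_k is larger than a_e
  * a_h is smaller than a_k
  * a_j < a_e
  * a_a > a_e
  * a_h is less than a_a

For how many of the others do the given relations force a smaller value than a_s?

6

Directly below a_s: a_i, a_e, a_t.
One step further: a_g, a_j (5 so far).
One step further: a_h (6 so far).
Nothing else is reachable below a_s; 6 in all.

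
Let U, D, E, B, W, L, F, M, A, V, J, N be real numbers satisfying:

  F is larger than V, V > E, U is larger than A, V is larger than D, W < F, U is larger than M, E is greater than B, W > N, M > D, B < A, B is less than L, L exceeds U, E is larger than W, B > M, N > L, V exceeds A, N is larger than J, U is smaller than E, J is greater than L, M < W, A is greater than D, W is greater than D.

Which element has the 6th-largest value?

Chaining the given pairs: D < M < B < A < U < L < J < N < W < E < V < F.
The 6th largest is J.

J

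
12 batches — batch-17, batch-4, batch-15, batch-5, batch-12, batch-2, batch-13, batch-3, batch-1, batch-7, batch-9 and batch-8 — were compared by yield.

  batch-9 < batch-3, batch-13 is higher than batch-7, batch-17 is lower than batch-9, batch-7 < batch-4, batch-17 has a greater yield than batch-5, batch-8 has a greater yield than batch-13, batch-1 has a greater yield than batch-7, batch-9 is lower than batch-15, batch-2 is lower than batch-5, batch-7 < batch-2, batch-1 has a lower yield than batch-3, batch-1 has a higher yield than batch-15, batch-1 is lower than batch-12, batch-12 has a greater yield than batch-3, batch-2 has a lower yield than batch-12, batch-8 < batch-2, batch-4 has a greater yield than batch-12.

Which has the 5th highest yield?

Piecing the relations together gives one ordering: batch-7 < batch-13 < batch-8 < batch-2 < batch-5 < batch-17 < batch-9 < batch-15 < batch-1 < batch-3 < batch-12 < batch-4.
The 5th largest is batch-15.

batch-15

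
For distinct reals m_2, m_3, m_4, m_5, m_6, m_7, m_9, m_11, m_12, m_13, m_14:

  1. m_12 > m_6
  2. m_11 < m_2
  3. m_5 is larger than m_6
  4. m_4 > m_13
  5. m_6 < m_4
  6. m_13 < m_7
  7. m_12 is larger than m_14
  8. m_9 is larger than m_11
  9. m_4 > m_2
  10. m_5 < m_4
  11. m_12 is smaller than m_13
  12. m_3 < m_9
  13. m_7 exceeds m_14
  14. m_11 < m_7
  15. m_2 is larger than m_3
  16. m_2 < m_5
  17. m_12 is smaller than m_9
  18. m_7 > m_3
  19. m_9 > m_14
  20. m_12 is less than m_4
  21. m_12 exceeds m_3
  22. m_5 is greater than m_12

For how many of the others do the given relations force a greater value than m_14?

6

From m_14 the given relations immediately reach m_12, m_7, m_9.
From those, m_13, m_5, m_4 — 6 in total.
Nothing else is reachable above m_14; 6 in all.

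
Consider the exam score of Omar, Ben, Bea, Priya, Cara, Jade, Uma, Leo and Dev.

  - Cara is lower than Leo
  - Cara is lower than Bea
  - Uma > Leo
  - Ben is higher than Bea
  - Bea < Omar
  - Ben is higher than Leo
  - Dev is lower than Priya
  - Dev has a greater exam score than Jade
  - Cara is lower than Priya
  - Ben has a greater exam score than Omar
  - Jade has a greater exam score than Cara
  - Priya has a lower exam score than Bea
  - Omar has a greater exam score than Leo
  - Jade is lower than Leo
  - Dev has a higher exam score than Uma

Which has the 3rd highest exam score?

Piecing the relations together gives one ordering: Cara < Jade < Leo < Uma < Dev < Priya < Bea < Omar < Ben.
Counting 3 from the largest end gives Bea.

Bea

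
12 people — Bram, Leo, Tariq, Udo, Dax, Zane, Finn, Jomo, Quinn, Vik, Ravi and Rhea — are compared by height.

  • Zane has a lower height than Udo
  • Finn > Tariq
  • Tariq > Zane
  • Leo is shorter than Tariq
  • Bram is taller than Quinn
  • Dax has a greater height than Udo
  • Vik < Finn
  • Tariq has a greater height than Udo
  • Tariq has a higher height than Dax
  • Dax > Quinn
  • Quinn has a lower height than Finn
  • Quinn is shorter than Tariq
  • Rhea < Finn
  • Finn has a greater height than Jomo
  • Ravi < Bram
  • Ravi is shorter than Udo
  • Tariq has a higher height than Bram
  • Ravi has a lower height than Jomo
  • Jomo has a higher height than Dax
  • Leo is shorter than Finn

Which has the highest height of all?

Chaining downward from Finn: directly below it, Leo, Rhea, Quinn, Vik, Tariq, Jomo; then Zane, Ravi, Udo, Bram, Dax.
That covers every other element, and nothing is given above Finn, so Finn is the highest height.

Finn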